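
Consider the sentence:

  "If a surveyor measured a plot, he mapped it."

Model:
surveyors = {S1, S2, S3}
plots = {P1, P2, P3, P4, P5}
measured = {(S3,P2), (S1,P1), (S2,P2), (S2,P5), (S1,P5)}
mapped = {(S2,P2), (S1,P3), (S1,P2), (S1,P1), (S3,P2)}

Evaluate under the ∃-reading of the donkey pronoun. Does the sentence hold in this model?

True

"it" takes "a plot" as antecedent — a donkey pronoun bound across the clause boundary.
Weak reading: every surveyor s with some measured-plot has at least one measured-plot p such that mapped(s,p).
Per surveyor: S1:✓  S2:✓  S3:✓
Every surveyor in the restrictor has a witness.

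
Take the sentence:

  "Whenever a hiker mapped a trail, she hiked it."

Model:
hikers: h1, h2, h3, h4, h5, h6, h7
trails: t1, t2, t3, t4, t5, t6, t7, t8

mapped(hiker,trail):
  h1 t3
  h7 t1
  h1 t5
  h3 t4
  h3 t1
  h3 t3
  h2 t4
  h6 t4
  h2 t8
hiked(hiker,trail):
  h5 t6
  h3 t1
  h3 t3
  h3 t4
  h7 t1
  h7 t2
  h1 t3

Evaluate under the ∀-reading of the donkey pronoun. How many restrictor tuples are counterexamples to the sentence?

"it" takes "a trail" as antecedent — a donkey pronoun bound across the clause boundary.
Strong reading: for every (h,t) with mapped(h,t), hiked(h,t).
Restrictor pairs: (h1,t3) ✓  (h1,t5) ✗  (h2,t4) ✗  (h2,t8) ✗  (h3,t1) ✓  (h3,t3) ✓  (h3,t4) ✓  (h6,t4) ✗  (h7,t1) ✓
Counterexamples (restrictor pairs failing the scope): 4.

4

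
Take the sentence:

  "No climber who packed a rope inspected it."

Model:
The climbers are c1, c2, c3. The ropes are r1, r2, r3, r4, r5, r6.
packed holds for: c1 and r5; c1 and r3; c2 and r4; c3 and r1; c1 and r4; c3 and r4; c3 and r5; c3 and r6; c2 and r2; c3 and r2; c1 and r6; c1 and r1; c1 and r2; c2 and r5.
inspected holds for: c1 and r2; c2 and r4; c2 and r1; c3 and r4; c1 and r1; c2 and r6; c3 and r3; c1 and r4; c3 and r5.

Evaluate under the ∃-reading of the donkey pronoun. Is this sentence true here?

False

"it" takes "a rope" as antecedent — a donkey pronoun bound across the clause boundary.
Truth condition: for no (c,r) with packed(c,r) does inspected(c,r) hold.
Restrictor pairs — does the scope hold? (c1,r1):holds  (c1,r2):holds  (c1,r3):fails  (c1,r4):holds  (c1,r5):fails  (c1,r6):fails  (c2,r2):fails  (c2,r4):holds  (c2,r5):fails  (c3,r1):fails  (c3,r2):fails  (c3,r4):holds  (c3,r5):holds  (c3,r6):fails
Scope holds for 6 pair(s), so the sentence is false.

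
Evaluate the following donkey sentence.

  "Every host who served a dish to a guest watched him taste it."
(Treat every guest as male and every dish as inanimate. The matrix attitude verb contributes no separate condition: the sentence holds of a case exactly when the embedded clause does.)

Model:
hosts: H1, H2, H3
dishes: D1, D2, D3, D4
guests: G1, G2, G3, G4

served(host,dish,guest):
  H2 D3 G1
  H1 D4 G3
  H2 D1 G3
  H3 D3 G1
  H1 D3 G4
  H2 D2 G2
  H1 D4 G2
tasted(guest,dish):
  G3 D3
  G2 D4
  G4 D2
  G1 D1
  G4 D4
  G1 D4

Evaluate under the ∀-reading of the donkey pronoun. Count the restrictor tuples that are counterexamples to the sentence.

6

"him" takes "a guest" as antecedent and "it" takes "a dish"; both are donkey pronouns co-varying with the restrictor.
Strong reading: for every (h,d,g) with served(h,d,g), tasted(g,d).
Restrictor triples: (H1,D3,G4)→tasted(G4,D3) ✗  (H1,D4,G2)→tasted(G2,D4) ✓  (H1,D4,G3)→tasted(G3,D4) ✗  (H2,D1,G3)→tasted(G3,D1) ✗  (H2,D2,G2)→tasted(G2,D2) ✗  (H2,D3,G1)→tasted(G1,D3) ✗  (H3,D3,G1)→tasted(G1,D3) ✗
Counterexamples (restrictor triples failing the scope): 6.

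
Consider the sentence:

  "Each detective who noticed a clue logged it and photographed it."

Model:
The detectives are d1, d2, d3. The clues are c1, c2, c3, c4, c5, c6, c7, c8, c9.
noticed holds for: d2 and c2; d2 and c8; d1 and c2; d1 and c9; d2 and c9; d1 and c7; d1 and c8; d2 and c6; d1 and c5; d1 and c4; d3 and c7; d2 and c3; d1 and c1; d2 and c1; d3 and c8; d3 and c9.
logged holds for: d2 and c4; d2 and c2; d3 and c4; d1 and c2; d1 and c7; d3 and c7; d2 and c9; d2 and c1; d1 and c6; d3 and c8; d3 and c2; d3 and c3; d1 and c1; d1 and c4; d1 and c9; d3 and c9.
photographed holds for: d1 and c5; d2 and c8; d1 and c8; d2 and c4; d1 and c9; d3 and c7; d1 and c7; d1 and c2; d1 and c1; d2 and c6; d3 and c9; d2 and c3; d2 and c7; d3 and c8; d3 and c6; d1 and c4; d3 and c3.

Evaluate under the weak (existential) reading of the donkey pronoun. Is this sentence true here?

"it" takes "a clue" as antecedent — a donkey pronoun bound across the clause boundary.
Weak reading: every detective d with some noticed-clue has at least one noticed-clue c such that logged(d,c) ∧ photographed(d,c).
Per detective: d1:✓  d2:✗  d3:✓
d2 has no witness among its noticed-clues.

False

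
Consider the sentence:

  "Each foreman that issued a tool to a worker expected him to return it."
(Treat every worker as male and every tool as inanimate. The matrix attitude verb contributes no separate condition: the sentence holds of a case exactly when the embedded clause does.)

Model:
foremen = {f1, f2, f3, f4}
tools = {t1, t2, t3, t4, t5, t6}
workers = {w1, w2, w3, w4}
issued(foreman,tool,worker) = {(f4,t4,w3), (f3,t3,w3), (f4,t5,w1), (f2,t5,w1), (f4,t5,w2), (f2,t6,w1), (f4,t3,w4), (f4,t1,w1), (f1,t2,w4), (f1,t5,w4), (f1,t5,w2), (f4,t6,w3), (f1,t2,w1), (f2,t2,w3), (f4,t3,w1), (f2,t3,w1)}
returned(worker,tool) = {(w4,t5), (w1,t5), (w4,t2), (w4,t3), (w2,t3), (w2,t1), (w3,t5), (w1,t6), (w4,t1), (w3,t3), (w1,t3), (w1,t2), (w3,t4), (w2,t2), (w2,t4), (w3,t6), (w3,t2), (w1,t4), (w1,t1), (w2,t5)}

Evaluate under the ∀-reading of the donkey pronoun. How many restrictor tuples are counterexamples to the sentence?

0

"him" takes "a worker" as antecedent and "it" takes "a tool"; both are donkey pronouns co-varying with the restrictor.
Strong reading: for every (f,t,w) with issued(f,t,w), returned(w,t).
Restrictor triples: (f1,t2,w1)→returned(w1,t2) ✓  (f1,t2,w4)→returned(w4,t2) ✓  (f1,t5,w2)→returned(w2,t5) ✓  (f1,t5,w4)→returned(w4,t5) ✓  (f2,t2,w3)→returned(w3,t2) ✓  (f2,t3,w1)→returned(w1,t3) ✓  (f2,t5,w1)→returned(w1,t5) ✓  (f2,t6,w1)→returned(w1,t6) ✓  (f3,t3,w3)→returned(w3,t3) ✓  (f4,t1,w1)→returned(w1,t1) ✓  (f4,t3,w1)→returned(w1,t3) ✓  (f4,t3,w4)→returned(w4,t3) ✓  (f4,t4,w3)→returned(w3,t4) ✓  (f4,t5,w1)→returned(w1,t5) ✓  (f4,t5,w2)→returned(w2,t5) ✓  (f4,t6,w3)→returned(w3,t6) ✓
Counterexamples (restrictor triples failing the scope): 0.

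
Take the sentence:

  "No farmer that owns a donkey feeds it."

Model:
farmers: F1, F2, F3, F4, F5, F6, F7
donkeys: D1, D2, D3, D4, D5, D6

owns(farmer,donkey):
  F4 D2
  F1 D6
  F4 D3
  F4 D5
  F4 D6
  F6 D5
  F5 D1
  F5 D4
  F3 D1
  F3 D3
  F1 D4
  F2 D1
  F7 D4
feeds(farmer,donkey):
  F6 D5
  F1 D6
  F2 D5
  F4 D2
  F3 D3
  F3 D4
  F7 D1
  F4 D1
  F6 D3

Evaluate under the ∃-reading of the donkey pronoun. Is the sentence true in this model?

False

"it" takes "a donkey" as antecedent — a donkey pronoun bound across the clause boundary.
Truth condition: for no (f,d) with owns(f,d) does feeds(f,d) hold.
Restrictor pairs — does the scope hold? (F1,D4):fails  (F1,D6):holds  (F2,D1):fails  (F3,D1):fails  (F3,D3):holds  (F4,D2):holds  (F4,D3):fails  (F4,D5):fails  (F4,D6):fails  (F5,D1):fails  (F5,D4):fails  (F6,D5):holds  (F7,D4):fails
Scope holds for 4 pair(s), so the sentence is false.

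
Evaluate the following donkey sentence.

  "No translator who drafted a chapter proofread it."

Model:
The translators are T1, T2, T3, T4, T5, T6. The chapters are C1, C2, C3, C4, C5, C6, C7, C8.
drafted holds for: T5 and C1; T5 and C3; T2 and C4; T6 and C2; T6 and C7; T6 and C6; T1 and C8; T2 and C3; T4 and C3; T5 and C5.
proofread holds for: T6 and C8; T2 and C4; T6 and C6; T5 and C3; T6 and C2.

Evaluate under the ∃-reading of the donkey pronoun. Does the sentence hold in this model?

"it" takes "a chapter" as antecedent — a donkey pronoun bound across the clause boundary.
Truth condition: for no (t,c) with drafted(t,c) does proofread(t,c) hold.
Restrictor pairs — does the scope hold? (T1,C8):fails  (T2,C3):fails  (T2,C4):holds  (T4,C3):fails  (T5,C1):fails  (T5,C3):holds  (T5,C5):fails  (T6,C2):holds  (T6,C6):holds  (T6,C7):fails
Scope holds for 4 pair(s), so the sentence is false.

False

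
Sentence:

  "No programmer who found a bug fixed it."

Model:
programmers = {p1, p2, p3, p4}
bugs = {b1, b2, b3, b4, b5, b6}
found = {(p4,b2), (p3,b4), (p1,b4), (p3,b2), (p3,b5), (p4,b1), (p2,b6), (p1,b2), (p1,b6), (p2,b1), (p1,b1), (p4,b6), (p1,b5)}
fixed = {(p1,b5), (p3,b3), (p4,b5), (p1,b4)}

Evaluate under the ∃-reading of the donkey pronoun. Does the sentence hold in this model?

False

"it" takes "a bug" as antecedent — a donkey pronoun bound across the clause boundary.
Truth condition: for no (p,b) with found(p,b) does fixed(p,b) hold.
Restrictor pairs — does the scope hold? (p1,b1):fails  (p1,b2):fails  (p1,b4):holds  (p1,b5):holds  (p1,b6):fails  (p2,b1):fails  (p2,b6):fails  (p3,b2):fails  (p3,b4):fails  (p3,b5):fails  (p4,b1):fails  (p4,b2):fails  (p4,b6):fails
Scope holds for 2 pair(s), so the sentence is false.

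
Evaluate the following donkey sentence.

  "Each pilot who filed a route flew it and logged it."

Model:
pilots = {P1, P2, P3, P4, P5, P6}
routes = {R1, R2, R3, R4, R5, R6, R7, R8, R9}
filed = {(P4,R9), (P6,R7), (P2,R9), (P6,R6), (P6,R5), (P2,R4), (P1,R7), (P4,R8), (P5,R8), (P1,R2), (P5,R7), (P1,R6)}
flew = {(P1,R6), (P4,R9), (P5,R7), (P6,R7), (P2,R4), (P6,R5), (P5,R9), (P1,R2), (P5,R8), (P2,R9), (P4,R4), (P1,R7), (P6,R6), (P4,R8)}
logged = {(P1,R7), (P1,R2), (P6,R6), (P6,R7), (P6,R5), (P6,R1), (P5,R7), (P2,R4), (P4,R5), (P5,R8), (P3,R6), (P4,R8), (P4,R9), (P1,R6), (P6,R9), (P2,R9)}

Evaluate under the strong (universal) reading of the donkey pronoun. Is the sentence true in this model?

True

"it" takes "a route" as antecedent — a donkey pronoun bound across the clause boundary.
Strong reading: for every (p,r) with filed(p,r), flew(p,r) ∧ logged(p,r).
Restrictor pairs: (P1,R2) ✓  (P1,R6) ✓  (P1,R7) ✓  (P2,R4) ✓  (P2,R9) ✓  (P4,R8) ✓  (P4,R9) ✓  (P5,R7) ✓  (P5,R8) ✓  (P6,R5) ✓  (P6,R6) ✓  (P6,R7) ✓
Every restrictor pair satisfies the scope.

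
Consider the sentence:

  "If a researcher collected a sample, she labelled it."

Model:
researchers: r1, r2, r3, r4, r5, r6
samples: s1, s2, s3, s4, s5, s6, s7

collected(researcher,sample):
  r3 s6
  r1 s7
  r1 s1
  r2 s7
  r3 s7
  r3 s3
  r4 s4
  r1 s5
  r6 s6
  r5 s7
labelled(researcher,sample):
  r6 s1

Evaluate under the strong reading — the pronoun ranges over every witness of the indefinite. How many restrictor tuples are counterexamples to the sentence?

10

"it" takes "a sample" as antecedent — a donkey pronoun bound across the clause boundary.
Strong reading: for every (r,s) with collected(r,s), labelled(r,s).
Restrictor pairs: (r1,s1) ✗  (r1,s5) ✗  (r1,s7) ✗  (r2,s7) ✗  (r3,s3) ✗  (r3,s6) ✗  (r3,s7) ✗  (r4,s4) ✗  (r5,s7) ✗  (r6,s6) ✗
Counterexamples (restrictor pairs failing the scope): 10.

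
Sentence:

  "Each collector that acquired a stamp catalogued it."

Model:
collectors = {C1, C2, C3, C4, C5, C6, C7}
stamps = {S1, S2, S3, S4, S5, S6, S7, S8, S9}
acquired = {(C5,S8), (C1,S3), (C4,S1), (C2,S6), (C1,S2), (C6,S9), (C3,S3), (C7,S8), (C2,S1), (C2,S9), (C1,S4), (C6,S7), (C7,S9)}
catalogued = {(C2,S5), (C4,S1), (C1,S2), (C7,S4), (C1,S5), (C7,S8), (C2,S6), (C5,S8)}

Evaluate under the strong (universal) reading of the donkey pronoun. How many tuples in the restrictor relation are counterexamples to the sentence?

8

"it" takes "a stamp" as antecedent — a donkey pronoun bound across the clause boundary.
Strong reading: for every (c,s) with acquired(c,s), catalogued(c,s).
Restrictor pairs: (C1,S2) ✓  (C1,S3) ✗  (C1,S4) ✗  (C2,S1) ✗  (C2,S6) ✓  (C2,S9) ✗  (C3,S3) ✗  (C4,S1) ✓  (C5,S8) ✓  (C6,S7) ✗  (C6,S9) ✗  (C7,S8) ✓  (C7,S9) ✗
Counterexamples (restrictor pairs failing the scope): 8.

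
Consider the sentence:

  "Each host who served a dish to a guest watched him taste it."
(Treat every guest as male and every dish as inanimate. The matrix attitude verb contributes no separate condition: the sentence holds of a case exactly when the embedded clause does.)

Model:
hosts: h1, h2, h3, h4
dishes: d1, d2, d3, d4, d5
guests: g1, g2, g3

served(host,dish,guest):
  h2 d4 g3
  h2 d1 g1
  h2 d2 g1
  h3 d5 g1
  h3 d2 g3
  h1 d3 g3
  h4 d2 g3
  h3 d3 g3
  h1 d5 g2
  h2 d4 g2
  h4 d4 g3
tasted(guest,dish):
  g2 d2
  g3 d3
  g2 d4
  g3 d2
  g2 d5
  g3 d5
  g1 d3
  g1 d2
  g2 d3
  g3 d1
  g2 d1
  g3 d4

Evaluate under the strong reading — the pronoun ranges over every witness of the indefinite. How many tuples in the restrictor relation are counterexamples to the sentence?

2

"him" takes "a guest" as antecedent and "it" takes "a dish"; both are donkey pronouns co-varying with the restrictor.
Strong reading: for every (h,d,g) with served(h,d,g), tasted(g,d).
Restrictor triples: (h1,d3,g3)→tasted(g3,d3) ✓  (h1,d5,g2)→tasted(g2,d5) ✓  (h2,d1,g1)→tasted(g1,d1) ✗  (h2,d2,g1)→tasted(g1,d2) ✓  (h2,d4,g2)→tasted(g2,d4) ✓  (h2,d4,g3)→tasted(g3,d4) ✓  (h3,d2,g3)→tasted(g3,d2) ✓  (h3,d3,g3)→tasted(g3,d3) ✓  (h3,d5,g1)→tasted(g1,d5) ✗  (h4,d2,g3)→tasted(g3,d2) ✓  (h4,d4,g3)→tasted(g3,d4) ✓
Counterexamples (restrictor triples failing the scope): 2.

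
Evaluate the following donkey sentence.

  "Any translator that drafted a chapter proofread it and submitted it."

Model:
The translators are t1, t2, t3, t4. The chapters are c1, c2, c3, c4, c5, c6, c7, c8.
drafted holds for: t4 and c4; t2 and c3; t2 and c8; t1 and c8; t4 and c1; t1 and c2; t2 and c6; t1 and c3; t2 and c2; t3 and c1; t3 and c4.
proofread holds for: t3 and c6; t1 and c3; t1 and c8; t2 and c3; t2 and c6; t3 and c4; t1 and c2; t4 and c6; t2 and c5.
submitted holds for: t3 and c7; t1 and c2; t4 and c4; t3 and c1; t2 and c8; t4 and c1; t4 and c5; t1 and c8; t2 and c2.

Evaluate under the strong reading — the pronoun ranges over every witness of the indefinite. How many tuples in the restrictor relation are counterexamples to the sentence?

"it" takes "a chapter" as antecedent — a donkey pronoun bound across the clause boundary.
Strong reading: for every (t,c) with drafted(t,c), proofread(t,c) ∧ submitted(t,c).
Restrictor pairs: (t1,c2) ✓  (t1,c3) ✗  (t1,c8) ✓  (t2,c2) ✗  (t2,c3) ✗  (t2,c6) ✗  (t2,c8) ✗  (t3,c1) ✗  (t3,c4) ✗  (t4,c1) ✗  (t4,c4) ✗
Counterexamples (restrictor pairs failing the scope): 9.

9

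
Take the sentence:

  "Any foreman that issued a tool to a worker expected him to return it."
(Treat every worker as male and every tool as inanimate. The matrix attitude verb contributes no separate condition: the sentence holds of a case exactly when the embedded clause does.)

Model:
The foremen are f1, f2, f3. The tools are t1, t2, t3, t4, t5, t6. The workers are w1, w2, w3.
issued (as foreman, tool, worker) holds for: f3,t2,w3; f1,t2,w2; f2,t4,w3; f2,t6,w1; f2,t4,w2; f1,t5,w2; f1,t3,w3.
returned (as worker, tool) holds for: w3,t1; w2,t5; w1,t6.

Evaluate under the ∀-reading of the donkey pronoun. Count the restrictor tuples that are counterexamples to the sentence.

"him" takes "a worker" as antecedent and "it" takes "a tool"; both are donkey pronouns co-varying with the restrictor.
Strong reading: for every (f,t,w) with issued(f,t,w), returned(w,t).
Restrictor triples: (f1,t2,w2)→returned(w2,t2) ✗  (f1,t3,w3)→returned(w3,t3) ✗  (f1,t5,w2)→returned(w2,t5) ✓  (f2,t4,w2)→returned(w2,t4) ✗  (f2,t4,w3)→returned(w3,t4) ✗  (f2,t6,w1)→returned(w1,t6) ✓  (f3,t2,w3)→returned(w3,t2) ✗
Counterexamples (restrictor triples failing the scope): 5.

5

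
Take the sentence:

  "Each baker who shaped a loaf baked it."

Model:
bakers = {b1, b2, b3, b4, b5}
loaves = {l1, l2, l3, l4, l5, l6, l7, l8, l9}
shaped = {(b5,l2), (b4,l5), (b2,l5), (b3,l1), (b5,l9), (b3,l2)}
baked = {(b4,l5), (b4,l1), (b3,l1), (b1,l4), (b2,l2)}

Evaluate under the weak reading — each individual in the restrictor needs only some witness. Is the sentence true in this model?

False

"it" takes "a loaf" as antecedent — a donkey pronoun bound across the clause boundary.
Weak reading: every baker b with some shaped-loaf has at least one shaped-loaf l such that baked(b,l).
Per baker: b2:✗  b3:✓  b4:✓  b5:✗
b2 has no witness among its shaped-loaves.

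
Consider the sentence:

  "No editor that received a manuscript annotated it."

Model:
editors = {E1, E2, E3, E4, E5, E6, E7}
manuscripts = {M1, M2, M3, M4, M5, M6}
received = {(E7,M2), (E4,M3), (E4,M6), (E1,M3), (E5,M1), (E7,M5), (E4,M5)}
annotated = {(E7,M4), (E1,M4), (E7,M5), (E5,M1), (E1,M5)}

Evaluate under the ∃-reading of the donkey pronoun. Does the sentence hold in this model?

"it" takes "a manuscript" as antecedent — a donkey pronoun bound across the clause boundary.
Truth condition: for no (e,m) with received(e,m) does annotated(e,m) hold.
Restrictor pairs — does the scope hold? (E1,M3):fails  (E4,M3):fails  (E4,M5):fails  (E4,M6):fails  (E5,M1):holds  (E7,M2):fails  (E7,M5):holds
Scope holds for 2 pair(s), so the sentence is false.

False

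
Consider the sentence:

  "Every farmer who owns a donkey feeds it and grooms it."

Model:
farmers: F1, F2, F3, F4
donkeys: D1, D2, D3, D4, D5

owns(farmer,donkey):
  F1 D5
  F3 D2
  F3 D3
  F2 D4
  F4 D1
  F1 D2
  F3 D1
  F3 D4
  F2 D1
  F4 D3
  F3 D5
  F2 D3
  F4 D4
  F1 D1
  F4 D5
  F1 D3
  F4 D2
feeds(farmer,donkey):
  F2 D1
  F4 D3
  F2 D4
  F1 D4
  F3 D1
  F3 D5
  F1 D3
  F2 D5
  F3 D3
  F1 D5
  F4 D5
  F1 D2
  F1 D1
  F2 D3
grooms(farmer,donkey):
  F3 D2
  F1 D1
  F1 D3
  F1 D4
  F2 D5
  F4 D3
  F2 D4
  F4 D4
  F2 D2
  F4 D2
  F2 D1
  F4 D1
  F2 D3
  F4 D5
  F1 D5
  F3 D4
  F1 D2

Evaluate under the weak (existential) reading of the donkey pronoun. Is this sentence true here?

False

"it" takes "a donkey" as antecedent — a donkey pronoun bound across the clause boundary.
Weak reading: every farmer f with some owns-donkey has at least one owns-donkey d such that feeds(f,d) ∧ grooms(f,d).
Per farmer: F1:✓  F2:✓  F3:✗  F4:✓
F3 has no witness among its owns-donkeys.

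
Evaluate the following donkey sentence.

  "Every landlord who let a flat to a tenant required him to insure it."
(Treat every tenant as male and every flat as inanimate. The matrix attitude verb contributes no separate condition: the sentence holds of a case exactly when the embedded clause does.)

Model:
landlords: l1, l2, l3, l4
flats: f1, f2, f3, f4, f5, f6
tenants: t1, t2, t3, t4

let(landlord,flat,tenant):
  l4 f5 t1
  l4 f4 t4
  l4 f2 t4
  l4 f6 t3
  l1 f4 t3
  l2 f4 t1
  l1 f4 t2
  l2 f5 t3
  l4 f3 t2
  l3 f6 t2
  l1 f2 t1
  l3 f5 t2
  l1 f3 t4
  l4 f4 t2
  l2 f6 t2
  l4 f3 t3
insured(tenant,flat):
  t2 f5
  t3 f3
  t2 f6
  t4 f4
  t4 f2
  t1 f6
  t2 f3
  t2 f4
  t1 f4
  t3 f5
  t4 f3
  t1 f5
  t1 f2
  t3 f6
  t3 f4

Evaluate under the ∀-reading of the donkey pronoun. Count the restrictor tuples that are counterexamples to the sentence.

"him" takes "a tenant" as antecedent and "it" takes "a flat"; both are donkey pronouns co-varying with the restrictor.
Strong reading: for every (l,f,t) with let(l,f,t), insured(t,f).
Restrictor triples: (l1,f2,t1)→insured(t1,f2) ✓  (l1,f3,t4)→insured(t4,f3) ✓  (l1,f4,t2)→insured(t2,f4) ✓  (l1,f4,t3)→insured(t3,f4) ✓  (l2,f4,t1)→insured(t1,f4) ✓  (l2,f5,t3)→insured(t3,f5) ✓  (l2,f6,t2)→insured(t2,f6) ✓  (l3,f5,t2)→insured(t2,f5) ✓  (l3,f6,t2)→insured(t2,f6) ✓  (l4,f2,t4)→insured(t4,f2) ✓  (l4,f3,t2)→insured(t2,f3) ✓  (l4,f3,t3)→insured(t3,f3) ✓  (l4,f4,t2)→insured(t2,f4) ✓  (l4,f4,t4)→insured(t4,f4) ✓  (l4,f5,t1)→insured(t1,f5) ✓  (l4,f6,t3)→insured(t3,f6) ✓
Counterexamples (restrictor triples failing the scope): 0.

0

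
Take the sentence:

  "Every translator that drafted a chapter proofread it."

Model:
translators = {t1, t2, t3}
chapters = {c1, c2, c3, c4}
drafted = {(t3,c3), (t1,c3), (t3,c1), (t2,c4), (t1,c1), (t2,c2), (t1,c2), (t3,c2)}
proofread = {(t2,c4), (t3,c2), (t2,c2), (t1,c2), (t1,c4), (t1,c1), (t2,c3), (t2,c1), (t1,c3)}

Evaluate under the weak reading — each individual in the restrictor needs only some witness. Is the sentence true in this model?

"it" takes "a chapter" as antecedent — a donkey pronoun bound across the clause boundary.
Weak reading: every translator t with some drafted-chapter has at least one drafted-chapter c such that proofread(t,c).
Per translator: t1:✓  t2:✓  t3:✓
Every translator in the restrictor has a witness.

True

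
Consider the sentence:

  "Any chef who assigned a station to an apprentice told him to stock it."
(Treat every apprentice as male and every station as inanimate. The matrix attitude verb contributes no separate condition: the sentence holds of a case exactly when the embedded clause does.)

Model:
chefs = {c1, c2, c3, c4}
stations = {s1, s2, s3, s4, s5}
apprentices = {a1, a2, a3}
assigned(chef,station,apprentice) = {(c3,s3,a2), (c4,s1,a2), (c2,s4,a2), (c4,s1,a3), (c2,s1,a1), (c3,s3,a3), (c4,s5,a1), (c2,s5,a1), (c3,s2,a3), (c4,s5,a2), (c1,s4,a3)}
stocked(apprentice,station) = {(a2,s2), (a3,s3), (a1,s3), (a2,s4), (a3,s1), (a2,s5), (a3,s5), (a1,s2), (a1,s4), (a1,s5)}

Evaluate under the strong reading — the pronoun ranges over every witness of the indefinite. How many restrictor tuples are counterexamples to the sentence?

"him" takes "an apprentice" as antecedent and "it" takes "a station"; both are donkey pronouns co-varying with the restrictor.
Strong reading: for every (c,s,a) with assigned(c,s,a), stocked(a,s).
Restrictor triples: (c1,s4,a3)→stocked(a3,s4) ✗  (c2,s1,a1)→stocked(a1,s1) ✗  (c2,s4,a2)→stocked(a2,s4) ✓  (c2,s5,a1)→stocked(a1,s5) ✓  (c3,s2,a3)→stocked(a3,s2) ✗  (c3,s3,a2)→stocked(a2,s3) ✗  (c3,s3,a3)→stocked(a3,s3) ✓  (c4,s1,a2)→stocked(a2,s1) ✗  (c4,s1,a3)→stocked(a3,s1) ✓  (c4,s5,a1)→stocked(a1,s5) ✓  (c4,s5,a2)→stocked(a2,s5) ✓
Counterexamples (restrictor triples failing the scope): 5.

5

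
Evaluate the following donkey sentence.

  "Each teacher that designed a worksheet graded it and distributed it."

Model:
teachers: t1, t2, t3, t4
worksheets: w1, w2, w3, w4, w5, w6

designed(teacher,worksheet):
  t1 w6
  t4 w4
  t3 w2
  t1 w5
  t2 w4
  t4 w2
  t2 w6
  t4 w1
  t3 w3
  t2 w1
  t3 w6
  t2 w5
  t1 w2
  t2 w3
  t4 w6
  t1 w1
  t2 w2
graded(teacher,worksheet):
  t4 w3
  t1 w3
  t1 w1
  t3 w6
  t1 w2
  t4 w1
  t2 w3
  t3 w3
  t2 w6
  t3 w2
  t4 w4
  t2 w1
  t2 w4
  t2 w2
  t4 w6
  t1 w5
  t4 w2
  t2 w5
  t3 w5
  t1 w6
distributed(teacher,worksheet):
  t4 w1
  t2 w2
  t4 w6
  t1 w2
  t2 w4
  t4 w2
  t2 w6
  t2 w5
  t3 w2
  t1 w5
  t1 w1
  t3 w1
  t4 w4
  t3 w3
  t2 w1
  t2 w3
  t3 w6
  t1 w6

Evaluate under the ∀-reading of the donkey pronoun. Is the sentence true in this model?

"it" takes "a worksheet" as antecedent — a donkey pronoun bound across the clause boundary.
Strong reading: for every (t,w) with designed(t,w), graded(t,w) ∧ distributed(t,w).
Restrictor pairs: (t1,w1) ✓  (t1,w2) ✓  (t1,w5) ✓  (t1,w6) ✓  (t2,w1) ✓  (t2,w2) ✓  (t2,w3) ✓  (t2,w4) ✓  (t2,w5) ✓  (t2,w6) ✓  (t3,w2) ✓  (t3,w3) ✓  (t3,w6) ✓  (t4,w1) ✓  (t4,w2) ✓  (t4,w4) ✓  (t4,w6) ✓
Every restrictor pair satisfies the scope.

True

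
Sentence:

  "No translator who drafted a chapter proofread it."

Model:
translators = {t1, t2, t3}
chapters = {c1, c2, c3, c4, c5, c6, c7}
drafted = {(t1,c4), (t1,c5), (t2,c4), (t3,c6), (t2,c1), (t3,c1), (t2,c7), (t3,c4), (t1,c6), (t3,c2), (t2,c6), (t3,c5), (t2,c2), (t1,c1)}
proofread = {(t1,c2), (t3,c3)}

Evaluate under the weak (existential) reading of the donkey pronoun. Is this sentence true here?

True

"it" takes "a chapter" as antecedent — a donkey pronoun bound across the clause boundary.
Truth condition: for no (t,c) with drafted(t,c) does proofread(t,c) hold.
Restrictor pairs — does the scope hold? (t1,c1):fails  (t1,c4):fails  (t1,c5):fails  (t1,c6):fails  (t2,c1):fails  (t2,c2):fails  (t2,c4):fails  (t2,c6):fails  (t2,c7):fails  (t3,c1):fails  (t3,c2):fails  (t3,c4):fails  (t3,c5):fails  (t3,c6):fails
Scope holds for no restrictor pair, so the sentence is true.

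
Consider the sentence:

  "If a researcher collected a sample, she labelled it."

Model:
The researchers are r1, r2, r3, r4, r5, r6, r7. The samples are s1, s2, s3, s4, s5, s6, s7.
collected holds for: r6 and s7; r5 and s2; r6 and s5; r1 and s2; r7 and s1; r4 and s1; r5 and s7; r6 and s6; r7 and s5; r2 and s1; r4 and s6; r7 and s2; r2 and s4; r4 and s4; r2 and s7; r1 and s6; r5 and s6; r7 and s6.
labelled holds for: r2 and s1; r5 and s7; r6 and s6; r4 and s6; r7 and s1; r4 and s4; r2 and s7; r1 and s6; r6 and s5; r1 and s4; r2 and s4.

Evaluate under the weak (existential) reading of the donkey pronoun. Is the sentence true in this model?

"it" takes "a sample" as antecedent — a donkey pronoun bound across the clause boundary.
Weak reading: every researcher r with some collected-sample has at least one collected-sample s such that labelled(r,s).
Per researcher: r1:✓  r2:✓  r4:✓  r5:✓  r6:✓  r7:✓
Every researcher in the restrictor has a witness.

True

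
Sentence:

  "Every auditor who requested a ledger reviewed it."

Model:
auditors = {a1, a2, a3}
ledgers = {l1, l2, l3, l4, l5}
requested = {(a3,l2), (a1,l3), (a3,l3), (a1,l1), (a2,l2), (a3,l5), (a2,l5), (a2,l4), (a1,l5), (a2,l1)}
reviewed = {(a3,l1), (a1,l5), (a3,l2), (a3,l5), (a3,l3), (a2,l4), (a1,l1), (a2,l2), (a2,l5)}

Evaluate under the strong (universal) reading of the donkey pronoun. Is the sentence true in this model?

"it" takes "a ledger" as antecedent — a donkey pronoun bound across the clause boundary.
Strong reading: for every (a,l) with requested(a,l), reviewed(a,l).
Restrictor pairs: (a1,l1) ✓  (a1,l3) ✗  (a1,l5) ✓  (a2,l1) ✗  (a2,l2) ✓  (a2,l4) ✓  (a2,l5) ✓  (a3,l2) ✓  (a3,l3) ✓  (a3,l5) ✓
Counterexample: (a1,l3) is in requested but fails the scope.

False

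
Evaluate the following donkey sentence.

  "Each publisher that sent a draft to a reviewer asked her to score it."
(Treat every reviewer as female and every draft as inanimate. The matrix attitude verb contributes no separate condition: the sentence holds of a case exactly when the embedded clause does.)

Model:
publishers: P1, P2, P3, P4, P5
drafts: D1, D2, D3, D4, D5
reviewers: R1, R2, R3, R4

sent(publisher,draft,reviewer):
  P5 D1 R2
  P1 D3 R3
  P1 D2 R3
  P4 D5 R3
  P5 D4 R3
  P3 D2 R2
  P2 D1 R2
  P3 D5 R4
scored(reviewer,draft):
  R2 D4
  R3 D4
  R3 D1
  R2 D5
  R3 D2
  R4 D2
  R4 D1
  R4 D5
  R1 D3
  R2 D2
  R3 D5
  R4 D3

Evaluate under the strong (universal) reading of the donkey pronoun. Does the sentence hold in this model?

False

"her" takes "a reviewer" as antecedent and "it" takes "a draft"; both are donkey pronouns co-varying with the restrictor.
Strong reading: for every (p,d,r) with sent(p,d,r), scored(r,d).
Restrictor triples: (P1,D2,R3)→scored(R3,D2) ✓  (P1,D3,R3)→scored(R3,D3) ✗  (P2,D1,R2)→scored(R2,D1) ✗  (P3,D2,R2)→scored(R2,D2) ✓  (P3,D5,R4)→scored(R4,D5) ✓  (P4,D5,R3)→scored(R3,D5) ✓  (P5,D1,R2)→scored(R2,D1) ✗  (P5,D4,R3)→scored(R3,D4) ✓
Counterexample: (P1,D3,R3) — scored(R3,D3) does not hold.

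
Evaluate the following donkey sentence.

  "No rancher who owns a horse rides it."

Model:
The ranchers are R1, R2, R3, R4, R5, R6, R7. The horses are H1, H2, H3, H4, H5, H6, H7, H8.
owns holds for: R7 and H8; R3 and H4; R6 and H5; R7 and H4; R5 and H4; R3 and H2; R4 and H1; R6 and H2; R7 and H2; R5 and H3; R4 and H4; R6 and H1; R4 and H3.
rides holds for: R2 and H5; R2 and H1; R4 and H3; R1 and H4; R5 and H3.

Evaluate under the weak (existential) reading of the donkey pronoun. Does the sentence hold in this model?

False

"it" takes "a horse" as antecedent — a donkey pronoun bound across the clause boundary.
Truth condition: for no (r,h) with owns(r,h) does rides(r,h) hold.
Restrictor pairs — does the scope hold? (R3,H2):fails  (R3,H4):fails  (R4,H1):fails  (R4,H3):holds  (R4,H4):fails  (R5,H3):holds  (R5,H4):fails  (R6,H1):fails  (R6,H2):fails  (R6,H5):fails  (R7,H2):fails  (R7,H4):fails  (R7,H8):fails
Scope holds for 2 pair(s), so the sentence is false.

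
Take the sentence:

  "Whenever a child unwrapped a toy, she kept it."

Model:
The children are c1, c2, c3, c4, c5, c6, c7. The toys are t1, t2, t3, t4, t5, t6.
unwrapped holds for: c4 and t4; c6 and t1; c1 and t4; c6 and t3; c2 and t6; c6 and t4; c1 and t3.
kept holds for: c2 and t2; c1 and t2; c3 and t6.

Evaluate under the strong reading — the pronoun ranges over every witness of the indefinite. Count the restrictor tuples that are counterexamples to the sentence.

"it" takes "a toy" as antecedent — a donkey pronoun bound across the clause boundary.
Strong reading: for every (c,t) with unwrapped(c,t), kept(c,t).
Restrictor pairs: (c1,t3) ✗  (c1,t4) ✗  (c2,t6) ✗  (c4,t4) ✗  (c6,t1) ✗  (c6,t3) ✗  (c6,t4) ✗
Counterexamples (restrictor pairs failing the scope): 7.

7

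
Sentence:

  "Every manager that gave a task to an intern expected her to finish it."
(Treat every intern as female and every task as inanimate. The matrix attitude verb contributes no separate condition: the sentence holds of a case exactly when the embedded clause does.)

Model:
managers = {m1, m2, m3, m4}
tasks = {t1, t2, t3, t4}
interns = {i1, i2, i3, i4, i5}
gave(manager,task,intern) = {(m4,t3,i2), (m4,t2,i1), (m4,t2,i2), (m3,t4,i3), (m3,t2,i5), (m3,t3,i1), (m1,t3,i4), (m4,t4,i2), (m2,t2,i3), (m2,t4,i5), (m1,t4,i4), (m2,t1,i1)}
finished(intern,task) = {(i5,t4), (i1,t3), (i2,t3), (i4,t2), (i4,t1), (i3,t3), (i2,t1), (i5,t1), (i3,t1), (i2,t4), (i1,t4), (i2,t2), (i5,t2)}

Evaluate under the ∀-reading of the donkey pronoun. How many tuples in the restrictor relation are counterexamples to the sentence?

6

"her" takes "an intern" as antecedent and "it" takes "a task"; both are donkey pronouns co-varying with the restrictor.
Strong reading: for every (m,t,i) with gave(m,t,i), finished(i,t).
Restrictor triples: (m1,t3,i4)→finished(i4,t3) ✗  (m1,t4,i4)→finished(i4,t4) ✗  (m2,t1,i1)→finished(i1,t1) ✗  (m2,t2,i3)→finished(i3,t2) ✗  (m2,t4,i5)→finished(i5,t4) ✓  (m3,t2,i5)→finished(i5,t2) ✓  (m3,t3,i1)→finished(i1,t3) ✓  (m3,t4,i3)→finished(i3,t4) ✗  (m4,t2,i1)→finished(i1,t2) ✗  (m4,t2,i2)→finished(i2,t2) ✓  (m4,t3,i2)→finished(i2,t3) ✓  (m4,t4,i2)→finished(i2,t4) ✓
Counterexamples (restrictor triples failing the scope): 6.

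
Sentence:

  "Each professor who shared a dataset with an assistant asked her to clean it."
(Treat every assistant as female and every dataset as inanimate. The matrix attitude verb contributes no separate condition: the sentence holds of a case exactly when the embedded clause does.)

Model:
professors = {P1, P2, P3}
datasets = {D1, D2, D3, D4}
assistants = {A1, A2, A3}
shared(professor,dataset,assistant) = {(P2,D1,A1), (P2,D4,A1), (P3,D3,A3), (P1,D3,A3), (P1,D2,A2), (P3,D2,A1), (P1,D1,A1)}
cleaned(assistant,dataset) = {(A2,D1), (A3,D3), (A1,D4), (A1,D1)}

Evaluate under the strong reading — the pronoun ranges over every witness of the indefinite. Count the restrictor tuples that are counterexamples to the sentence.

2

"her" takes "an assistant" as antecedent and "it" takes "a dataset"; both are donkey pronouns co-varying with the restrictor.
Strong reading: for every (p,d,a) with shared(p,d,a), cleaned(a,d).
Restrictor triples: (P1,D1,A1)→cleaned(A1,D1) ✓  (P1,D2,A2)→cleaned(A2,D2) ✗  (P1,D3,A3)→cleaned(A3,D3) ✓  (P2,D1,A1)→cleaned(A1,D1) ✓  (P2,D4,A1)→cleaned(A1,D4) ✓  (P3,D2,A1)→cleaned(A1,D2) ✗  (P3,D3,A3)→cleaned(A3,D3) ✓
Counterexamples (restrictor triples failing the scope): 2.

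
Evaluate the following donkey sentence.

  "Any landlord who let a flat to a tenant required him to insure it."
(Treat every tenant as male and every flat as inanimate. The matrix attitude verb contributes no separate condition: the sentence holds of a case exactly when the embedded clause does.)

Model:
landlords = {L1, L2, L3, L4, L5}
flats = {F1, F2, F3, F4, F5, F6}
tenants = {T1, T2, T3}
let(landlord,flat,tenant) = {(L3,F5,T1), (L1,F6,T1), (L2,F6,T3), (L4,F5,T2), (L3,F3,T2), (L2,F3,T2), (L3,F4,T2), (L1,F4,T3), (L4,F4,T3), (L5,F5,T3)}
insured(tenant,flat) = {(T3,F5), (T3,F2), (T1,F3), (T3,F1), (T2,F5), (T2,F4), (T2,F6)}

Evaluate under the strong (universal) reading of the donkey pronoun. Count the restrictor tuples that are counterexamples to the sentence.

"him" takes "a tenant" as antecedent and "it" takes "a flat"; both are donkey pronouns co-varying with the restrictor.
Strong reading: for every (l,f,t) with let(l,f,t), insured(t,f).
Restrictor triples: (L1,F4,T3)→insured(T3,F4) ✗  (L1,F6,T1)→insured(T1,F6) ✗  (L2,F3,T2)→insured(T2,F3) ✗  (L2,F6,T3)→insured(T3,F6) ✗  (L3,F3,T2)→insured(T2,F3) ✗  (L3,F4,T2)→insured(T2,F4) ✓  (L3,F5,T1)→insured(T1,F5) ✗  (L4,F4,T3)→insured(T3,F4) ✗  (L4,F5,T2)→insured(T2,F5) ✓  (L5,F5,T3)→insured(T3,F5) ✓
Counterexamples (restrictor triples failing the scope): 7.

7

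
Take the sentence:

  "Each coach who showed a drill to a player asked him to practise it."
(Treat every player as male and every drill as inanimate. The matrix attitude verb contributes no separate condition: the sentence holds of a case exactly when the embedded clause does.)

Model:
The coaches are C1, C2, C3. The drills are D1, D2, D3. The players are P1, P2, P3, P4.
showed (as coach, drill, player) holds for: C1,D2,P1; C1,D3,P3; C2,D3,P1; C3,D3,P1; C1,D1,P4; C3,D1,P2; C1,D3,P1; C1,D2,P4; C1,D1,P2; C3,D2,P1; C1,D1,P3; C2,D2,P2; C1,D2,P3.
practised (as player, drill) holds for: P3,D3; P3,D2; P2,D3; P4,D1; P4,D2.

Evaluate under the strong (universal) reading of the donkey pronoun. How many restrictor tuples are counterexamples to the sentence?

"him" takes "a player" as antecedent and "it" takes "a drill"; both are donkey pronouns co-varying with the restrictor.
Strong reading: for every (c,d,p) with showed(c,d,p), practised(p,d).
Restrictor triples: (C1,D1,P2)→practised(P2,D1) ✗  (C1,D1,P3)→practised(P3,D1) ✗  (C1,D1,P4)→practised(P4,D1) ✓  (C1,D2,P1)→practised(P1,D2) ✗  (C1,D2,P3)→practised(P3,D2) ✓  (C1,D2,P4)→practised(P4,D2) ✓  (C1,D3,P1)→practised(P1,D3) ✗  (C1,D3,P3)→practised(P3,D3) ✓  (C2,D2,P2)→practised(P2,D2) ✗  (C2,D3,P1)→practised(P1,D3) ✗  (C3,D1,P2)→practised(P2,D1) ✗  (C3,D2,P1)→practised(P1,D2) ✗  (C3,D3,P1)→practised(P1,D3) ✗
Counterexamples (restrictor triples failing the scope): 9.

9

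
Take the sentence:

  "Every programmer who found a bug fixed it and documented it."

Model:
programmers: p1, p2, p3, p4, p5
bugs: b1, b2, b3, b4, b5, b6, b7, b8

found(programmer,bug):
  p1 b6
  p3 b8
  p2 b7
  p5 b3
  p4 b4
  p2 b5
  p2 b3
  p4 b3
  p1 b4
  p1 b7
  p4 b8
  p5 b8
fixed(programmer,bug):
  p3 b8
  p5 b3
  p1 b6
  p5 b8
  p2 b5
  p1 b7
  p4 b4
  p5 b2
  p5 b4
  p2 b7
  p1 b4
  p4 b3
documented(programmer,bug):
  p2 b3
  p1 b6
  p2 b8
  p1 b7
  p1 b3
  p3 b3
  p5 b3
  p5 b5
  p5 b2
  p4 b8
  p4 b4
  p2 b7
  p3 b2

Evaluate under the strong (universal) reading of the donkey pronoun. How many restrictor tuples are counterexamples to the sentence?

"it" takes "a bug" as antecedent — a donkey pronoun bound across the clause boundary.
Strong reading: for every (p,b) with found(p,b), fixed(p,b) ∧ documented(p,b).
Restrictor pairs: (p1,b4) ✗  (p1,b6) ✓  (p1,b7) ✓  (p2,b3) ✗  (p2,b5) ✗  (p2,b7) ✓  (p3,b8) ✗  (p4,b3) ✗  (p4,b4) ✓  (p4,b8) ✗  (p5,b3) ✓  (p5,b8) ✗
Counterexamples (restrictor pairs failing the scope): 7.

7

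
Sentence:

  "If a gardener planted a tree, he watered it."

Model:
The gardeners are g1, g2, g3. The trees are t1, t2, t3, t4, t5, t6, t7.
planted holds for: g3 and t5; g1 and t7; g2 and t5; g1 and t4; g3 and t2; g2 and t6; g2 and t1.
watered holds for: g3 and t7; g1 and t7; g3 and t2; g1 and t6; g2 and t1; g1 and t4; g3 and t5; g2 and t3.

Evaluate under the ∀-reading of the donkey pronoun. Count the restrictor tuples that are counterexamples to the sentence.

2

"it" takes "a tree" as antecedent — a donkey pronoun bound across the clause boundary.
Strong reading: for every (g,t) with planted(g,t), watered(g,t).
Restrictor pairs: (g1,t4) ✓  (g1,t7) ✓  (g2,t1) ✓  (g2,t5) ✗  (g2,t6) ✗  (g3,t2) ✓  (g3,t5) ✓
Counterexamples (restrictor pairs failing the scope): 2.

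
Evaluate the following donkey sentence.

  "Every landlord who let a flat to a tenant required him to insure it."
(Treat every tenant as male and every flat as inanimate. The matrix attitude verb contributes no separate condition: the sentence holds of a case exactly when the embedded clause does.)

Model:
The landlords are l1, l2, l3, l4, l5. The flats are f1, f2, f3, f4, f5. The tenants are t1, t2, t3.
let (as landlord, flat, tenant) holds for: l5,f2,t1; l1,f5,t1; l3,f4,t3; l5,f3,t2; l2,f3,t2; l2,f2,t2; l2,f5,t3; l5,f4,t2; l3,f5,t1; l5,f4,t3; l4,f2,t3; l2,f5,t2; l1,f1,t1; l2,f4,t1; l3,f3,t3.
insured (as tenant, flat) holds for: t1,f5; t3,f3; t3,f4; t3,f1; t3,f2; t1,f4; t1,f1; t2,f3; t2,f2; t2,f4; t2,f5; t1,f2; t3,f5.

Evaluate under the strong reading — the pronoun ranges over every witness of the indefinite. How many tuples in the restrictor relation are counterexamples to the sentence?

"him" takes "a tenant" as antecedent and "it" takes "a flat"; both are donkey pronouns co-varying with the restrictor.
Strong reading: for every (l,f,t) with let(l,f,t), insured(t,f).
Restrictor triples: (l1,f1,t1)→insured(t1,f1) ✓  (l1,f5,t1)→insured(t1,f5) ✓  (l2,f2,t2)→insured(t2,f2) ✓  (l2,f3,t2)→insured(t2,f3) ✓  (l2,f4,t1)→insured(t1,f4) ✓  (l2,f5,t2)→insured(t2,f5) ✓  (l2,f5,t3)→insured(t3,f5) ✓  (l3,f3,t3)→insured(t3,f3) ✓  (l3,f4,t3)→insured(t3,f4) ✓  (l3,f5,t1)→insured(t1,f5) ✓  (l4,f2,t3)→insured(t3,f2) ✓  (l5,f2,t1)→insured(t1,f2) ✓  (l5,f3,t2)→insured(t2,f3) ✓  (l5,f4,t2)→insured(t2,f4) ✓  (l5,f4,t3)→insured(t3,f4) ✓
Counterexamples (restrictor triples failing the scope): 0.

0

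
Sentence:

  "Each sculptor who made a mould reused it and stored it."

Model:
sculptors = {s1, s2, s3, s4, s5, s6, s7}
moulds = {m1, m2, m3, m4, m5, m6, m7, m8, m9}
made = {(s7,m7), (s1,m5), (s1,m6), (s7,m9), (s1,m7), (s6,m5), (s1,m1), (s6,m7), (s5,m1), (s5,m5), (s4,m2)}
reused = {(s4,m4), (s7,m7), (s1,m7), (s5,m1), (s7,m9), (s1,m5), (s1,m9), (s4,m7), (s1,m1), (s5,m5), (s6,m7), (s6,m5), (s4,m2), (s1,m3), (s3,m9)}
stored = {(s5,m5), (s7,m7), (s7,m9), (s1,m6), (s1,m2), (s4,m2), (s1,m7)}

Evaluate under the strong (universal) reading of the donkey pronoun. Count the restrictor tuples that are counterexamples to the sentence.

6

"it" takes "a mould" as antecedent — a donkey pronoun bound across the clause boundary.
Strong reading: for every (s,m) with made(s,m), reused(s,m) ∧ stored(s,m).
Restrictor pairs: (s1,m1) ✗  (s1,m5) ✗  (s1,m6) ✗  (s1,m7) ✓  (s4,m2) ✓  (s5,m1) ✗  (s5,m5) ✓  (s6,m5) ✗  (s6,m7) ✗  (s7,m7) ✓  (s7,m9) ✓
Counterexamples (restrictor pairs failing the scope): 6.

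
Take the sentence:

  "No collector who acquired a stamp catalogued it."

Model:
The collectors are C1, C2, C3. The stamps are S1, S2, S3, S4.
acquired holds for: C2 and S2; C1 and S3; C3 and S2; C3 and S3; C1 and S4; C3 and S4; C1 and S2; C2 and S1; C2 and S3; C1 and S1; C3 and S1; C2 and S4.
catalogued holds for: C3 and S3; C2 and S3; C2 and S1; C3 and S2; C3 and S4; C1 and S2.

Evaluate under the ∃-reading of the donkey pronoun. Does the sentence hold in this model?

"it" takes "a stamp" as antecedent — a donkey pronoun bound across the clause boundary.
Truth condition: for no (c,s) with acquired(c,s) does catalogued(c,s) hold.
Restrictor pairs — does the scope hold? (C1,S1):fails  (C1,S2):holds  (C1,S3):fails  (C1,S4):fails  (C2,S1):holds  (C2,S2):fails  (C2,S3):holds  (C2,S4):fails  (C3,S1):fails  (C3,S2):holds  (C3,S3):holds  (C3,S4):holds
Scope holds for 6 pair(s), so the sentence is false.

False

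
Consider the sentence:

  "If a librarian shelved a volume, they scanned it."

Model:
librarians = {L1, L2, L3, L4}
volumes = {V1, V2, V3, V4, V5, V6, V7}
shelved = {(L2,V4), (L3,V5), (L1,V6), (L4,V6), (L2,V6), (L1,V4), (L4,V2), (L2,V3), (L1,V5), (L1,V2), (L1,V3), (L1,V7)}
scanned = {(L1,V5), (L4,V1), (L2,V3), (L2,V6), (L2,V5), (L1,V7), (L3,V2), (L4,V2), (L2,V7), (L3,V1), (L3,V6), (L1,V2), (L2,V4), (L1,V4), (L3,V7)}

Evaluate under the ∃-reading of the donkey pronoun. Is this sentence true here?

"it" takes "a volume" as antecedent — a donkey pronoun bound across the clause boundary.
Weak reading: every librarian l with some shelved-volume has at least one shelved-volume v such that scanned(l,v).
Per librarian: L1:✓  L2:✓  L3:✗  L4:✓
L3 has no witness among its shelved-volumes.

False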